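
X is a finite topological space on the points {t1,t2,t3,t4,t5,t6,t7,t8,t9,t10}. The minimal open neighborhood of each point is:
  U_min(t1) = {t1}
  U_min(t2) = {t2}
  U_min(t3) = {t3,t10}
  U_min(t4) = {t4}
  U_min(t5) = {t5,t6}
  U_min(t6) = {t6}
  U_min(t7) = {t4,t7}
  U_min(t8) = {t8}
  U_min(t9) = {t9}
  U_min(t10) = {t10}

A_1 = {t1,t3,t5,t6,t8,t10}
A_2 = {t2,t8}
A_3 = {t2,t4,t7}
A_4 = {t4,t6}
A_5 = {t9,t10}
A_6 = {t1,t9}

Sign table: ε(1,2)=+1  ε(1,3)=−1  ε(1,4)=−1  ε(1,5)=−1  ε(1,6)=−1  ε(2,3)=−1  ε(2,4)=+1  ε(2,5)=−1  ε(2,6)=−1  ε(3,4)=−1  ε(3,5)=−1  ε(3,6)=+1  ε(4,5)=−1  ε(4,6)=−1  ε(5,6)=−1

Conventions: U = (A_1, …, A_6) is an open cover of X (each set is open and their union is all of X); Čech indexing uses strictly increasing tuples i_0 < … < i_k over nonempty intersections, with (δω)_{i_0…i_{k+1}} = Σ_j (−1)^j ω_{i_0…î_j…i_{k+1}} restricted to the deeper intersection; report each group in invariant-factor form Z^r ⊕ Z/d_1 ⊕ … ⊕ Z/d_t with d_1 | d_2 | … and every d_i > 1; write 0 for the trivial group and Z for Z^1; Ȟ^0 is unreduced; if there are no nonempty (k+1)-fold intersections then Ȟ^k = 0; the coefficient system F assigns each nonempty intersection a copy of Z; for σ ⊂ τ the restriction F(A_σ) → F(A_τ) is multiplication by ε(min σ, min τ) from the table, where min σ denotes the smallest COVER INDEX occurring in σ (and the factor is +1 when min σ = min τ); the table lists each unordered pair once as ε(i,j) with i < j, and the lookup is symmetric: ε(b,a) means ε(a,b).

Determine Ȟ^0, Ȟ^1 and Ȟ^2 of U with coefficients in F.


cover nerve:
  A12={t8} A14={t6} A15={t10} A16={t1} A23={t2} A34={t4} A56={t9}
C dims 6,7; δ0: rk 6, SNF 1^5·2
Ȟ^0: (6−6)−0=0 ⇒ 0
Ȟ^1: (7−0)−6=1 plus torsion [2] ⇒ Z ⊕ Z/2
Ȟ^2: (0−0)−0=0 ⇒ 0

Ȟ^0 = 0, Ȟ^1 = Z ⊕ Z/2 and Ȟ^2 = 0


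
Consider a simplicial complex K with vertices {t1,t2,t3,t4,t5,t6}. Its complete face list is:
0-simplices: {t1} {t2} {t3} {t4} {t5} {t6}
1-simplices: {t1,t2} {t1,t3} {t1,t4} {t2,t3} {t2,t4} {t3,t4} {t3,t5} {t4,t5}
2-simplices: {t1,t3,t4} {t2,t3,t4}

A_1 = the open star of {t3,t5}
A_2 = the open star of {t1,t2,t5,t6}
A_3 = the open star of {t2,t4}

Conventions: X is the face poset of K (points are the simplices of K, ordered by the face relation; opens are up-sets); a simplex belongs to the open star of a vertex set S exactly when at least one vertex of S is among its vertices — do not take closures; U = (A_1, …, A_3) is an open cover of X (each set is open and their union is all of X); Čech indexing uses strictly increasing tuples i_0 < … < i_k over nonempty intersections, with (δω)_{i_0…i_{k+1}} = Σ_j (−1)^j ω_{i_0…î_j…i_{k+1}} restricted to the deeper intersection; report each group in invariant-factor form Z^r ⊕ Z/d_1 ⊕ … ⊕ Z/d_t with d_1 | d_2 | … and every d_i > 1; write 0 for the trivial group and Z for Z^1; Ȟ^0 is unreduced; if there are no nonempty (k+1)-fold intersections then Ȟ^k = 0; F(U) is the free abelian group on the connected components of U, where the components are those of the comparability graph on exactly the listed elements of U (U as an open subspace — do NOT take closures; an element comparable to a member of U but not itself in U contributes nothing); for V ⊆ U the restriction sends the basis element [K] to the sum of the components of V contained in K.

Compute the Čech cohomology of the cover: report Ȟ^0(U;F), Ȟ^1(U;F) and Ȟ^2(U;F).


Ȟ^0 = Z^2, Ȟ^1 = Z^2, Ȟ^2 = 0

cover nerve:
  A1={{t3},{t5},{t1,t3},{t2,t3},{t3,t4},{t3,t5},{t4,t5},{t1,t3,t4},{t2,t3,t4}} A2={{t1},{t2},{t5},{t6},{t1,t2},{t1,t3},{t1,t4},{t2,t3},{t2,t4},{t3,t5},{t4,t5},{t1,t3,t4},{t2,t3,t4}} A3={{t2},{t4},{t1,t2},{t1,t4},{t2,t3},{t2,t4},{t3,t4},{t4,t5},{t1,t3,t4},{t2,t3,t4}}
  A12={{t5},{t1,t3},{t2,t3},{t3,t5},{t4,t5},{t1,t3,t4},{t2,t3,t4}} A13={{t2,t3},{t3,t4},{t4,t5},{t1,t3,t4},{t2,t3,t4}} A23={{t2},{t1,t2},{t1,t4},{t2,t3},{t2,t4},{t4,t5},{t1,t3,t4},{t2,t3,t4}}
  A123={{t2,t3},{t4,t5},{t1,t3,t4},{t2,t3,t4}}
components per intersection:
  A1: {{t3},{t5},{t1,t3},{t2,t3},{t3,t4},{t3,t5},{t4,t5},{t1,t3,t4},{t2,t3,t4}}
  A2: {{t1},{t2},{t1,t2},{t1,t3},{t1,t4},{t2,t3},{t2,t4},{t1,t3,t4},{t2,t3,t4}} {{t5},{t3,t5},{t4,t5}} {{t6}}
  A3: {{t2},{t4},{t1,t2},{t1,t4},{t2,t3},{t2,t4},{t3,t4},{t4,t5},{t1,t3,t4},{t2,t3,t4}}
  A12: {{t5},{t3,t5},{t4,t5}} {{t1,t3},{t1,t3,t4}} {{t2,t3},{t2,t3,t4}}
  A13: {{t2,t3},{t3,t4},{t1,t3,t4},{t2,t3,t4}} {{t4,t5}}
  A23: {{t2},{t1,t2},{t2,t3},{t2,t4},{t2,t3,t4}} {{t1,t4},{t1,t3,t4}} {{t4,t5}}
  A123: {{t2,t3},{t2,t3,t4}} {{t4,t5}} {{t1,t3,t4}}
C dims 5,8,3; δ0: rk 3, SNF 1^3; δ1: rk 3, SNF 1^3
Ȟ^0: (5−3)−0=2 ⇒ Z^2
Ȟ^1: (8−3)−3=2 ⇒ Z^2
Ȟ^2: (3−0)−3=0 ⇒ 0


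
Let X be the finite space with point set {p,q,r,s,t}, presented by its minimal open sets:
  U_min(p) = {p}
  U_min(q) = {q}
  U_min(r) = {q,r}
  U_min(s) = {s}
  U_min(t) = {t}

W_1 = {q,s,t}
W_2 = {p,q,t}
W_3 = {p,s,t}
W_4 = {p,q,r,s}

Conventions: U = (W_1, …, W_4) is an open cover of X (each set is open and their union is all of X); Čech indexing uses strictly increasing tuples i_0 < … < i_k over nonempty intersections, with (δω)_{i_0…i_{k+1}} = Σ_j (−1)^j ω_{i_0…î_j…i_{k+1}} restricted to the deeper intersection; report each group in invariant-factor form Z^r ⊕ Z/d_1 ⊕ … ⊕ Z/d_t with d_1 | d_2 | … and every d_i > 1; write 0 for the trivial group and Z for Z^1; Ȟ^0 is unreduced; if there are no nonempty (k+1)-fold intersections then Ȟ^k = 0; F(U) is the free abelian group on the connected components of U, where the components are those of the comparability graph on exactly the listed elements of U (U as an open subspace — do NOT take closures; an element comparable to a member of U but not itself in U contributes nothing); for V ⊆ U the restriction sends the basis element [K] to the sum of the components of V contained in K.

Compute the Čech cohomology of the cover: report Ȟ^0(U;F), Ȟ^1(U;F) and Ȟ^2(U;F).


intersection data:
  W12={q,t} W13={s,t} W14={q,s} W23={p,t} W24={p,q} W34={p,s}
  W123={t} W124={q} W134={s} W234={p}
components per intersection:
  W1: {q} {s} {t}
  W2: {p} {q} {t}
  W3: {p} {s} {t}
  W4: {p} {q,r} {s}
  W12: {q} {t}
  W13: {s} {t}
  W14: {q} {s}
  W23: {p} {t}
  W24: {p} {q}
  W34: {p} {s}
  W123: {t}
  W124: {q}
  W134: {s}
  W234: {p}
C dims 12,12,4; δ0: rk 8, SNF 1^8; δ1: rk 4, SNF 1^4
Ȟ^0 = (12 − 8) − 0 = 4, so Ȟ^0 ≅ Z^4
Ȟ^1 = (12 − 4) − 8 = 0, so Ȟ^1 ≅ 0
Ȟ^2 = (4 − 0) − 4 = 0, so Ȟ^2 ≅ 0

Ȟ^0 ≅ Z^4, Ȟ^1 ≅ 0 and Ȟ^2 ≅ 0


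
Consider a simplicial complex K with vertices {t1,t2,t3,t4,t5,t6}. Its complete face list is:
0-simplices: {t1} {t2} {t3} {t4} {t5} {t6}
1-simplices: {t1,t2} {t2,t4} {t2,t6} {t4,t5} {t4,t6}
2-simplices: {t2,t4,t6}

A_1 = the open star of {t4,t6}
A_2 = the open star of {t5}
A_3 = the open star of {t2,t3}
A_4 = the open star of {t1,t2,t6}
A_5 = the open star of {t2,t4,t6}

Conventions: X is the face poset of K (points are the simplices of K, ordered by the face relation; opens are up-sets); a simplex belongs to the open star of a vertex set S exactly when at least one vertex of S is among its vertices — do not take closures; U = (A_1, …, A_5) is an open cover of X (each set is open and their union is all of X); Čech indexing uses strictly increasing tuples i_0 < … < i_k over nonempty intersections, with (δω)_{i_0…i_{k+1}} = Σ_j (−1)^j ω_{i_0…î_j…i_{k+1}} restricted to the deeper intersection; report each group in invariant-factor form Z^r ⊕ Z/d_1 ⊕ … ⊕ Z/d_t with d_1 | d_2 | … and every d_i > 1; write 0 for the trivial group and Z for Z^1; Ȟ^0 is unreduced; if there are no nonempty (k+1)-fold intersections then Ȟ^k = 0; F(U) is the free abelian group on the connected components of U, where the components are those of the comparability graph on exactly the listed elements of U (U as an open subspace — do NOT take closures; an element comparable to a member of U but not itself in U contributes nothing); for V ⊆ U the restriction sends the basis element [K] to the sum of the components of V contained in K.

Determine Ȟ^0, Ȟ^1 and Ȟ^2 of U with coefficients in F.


Ȟ^0(U;F) ≅ Z^2,  Ȟ^1(U;F) ≅ 0,  Ȟ^2(U;F) ≅ 0

intersection data:
  A1={{t4},{t6},{t2,t4},{t2,t6},{t4,t5},{t4,t6},{t2,t4,t6}} A2={{t5},{t4,t5}} A3={{t2},{t3},{t1,t2},{t2,t4},{t2,t6},{t2,t4,t6}} A4={{t1},{t2},{t6},{t1,t2},{t2,t4},{t2,t6},{t4,t6},{t2,t4,t6}} A5={{t2},{t4},{t6},{t1,t2},{t2,t4},{t2,t6},{t4,t5},{t4,t6},{t2,t4,t6}}
  A12={{t4,t5}} A13={{t2,t4},{t2,t6},{t2,t4,t6}} A14={{t6},{t2,t4},{t2,t6},{t4,t6},{t2,t4,t6}} A15={{t4},{t6},{t2,t4},{t2,t6},{t4,t5},{t4,t6},{t2,t4,t6}} A25={{t4,t5}} A34={{t2},{t1,t2},{t2,t4},{t2,t6},{t2,t4,t6}} A35={{t2},{t1,t2},{t2,t4},{t2,t6},{t2,t4,t6}} A45={{t2},{t6},{t1,t2},{t2,t4},{t2,t6},{t4,t6},{t2,t4,t6}}
  A125={{t4,t5}} A134={{t2,t4},{t2,t6},{t2,t4,t6}} A135={{t2,t4},{t2,t6},{t2,t4,t6}} A145={{t6},{t2,t4},{t2,t6},{t4,t6},{t2,t4,t6}} A345={{t2},{t1,t2},{t2,t4},{t2,t6},{t2,t4,t6}}
  A1345={{t2,t4},{t2,t6},{t2,t4,t6}}
components per intersection:
  A1: {{t4},{t6},{t2,t4},{t2,t6},{t4,t5},{t4,t6},{t2,t4,t6}}
  A2: {{t5},{t4,t5}}
  A3: {{t2},{t1,t2},{t2,t4},{t2,t6},{t2,t4,t6}} {{t3}}
  A4: {{t1},{t2},{t6},{t1,t2},{t2,t4},{t2,t6},{t4,t6},{t2,t4,t6}}
  A5: {{t2},{t4},{t6},{t1,t2},{t2,t4},{t2,t6},{t4,t5},{t4,t6},{t2,t4,t6}}
  A12: {{t4,t5}}
  A13: {{t2,t4},{t2,t6},{t2,t4,t6}}
  A14: {{t6},{t2,t4},{t2,t6},{t4,t6},{t2,t4,t6}}
  A15: {{t4},{t6},{t2,t4},{t2,t6},{t4,t5},{t4,t6},{t2,t4,t6}}
  A25: {{t4,t5}}
  A34: {{t2},{t1,t2},{t2,t4},{t2,t6},{t2,t4,t6}}
  A35: {{t2},{t1,t2},{t2,t4},{t2,t6},{t2,t4,t6}}
  A45: {{t2},{t6},{t1,t2},{t2,t4},{t2,t6},{t4,t6},{t2,t4,t6}}
  A125: {{t4,t5}}
  A134: {{t2,t4},{t2,t6},{t2,t4,t6}}
  A135: {{t2,t4},{t2,t6},{t2,t4,t6}}
  A145: {{t6},{t2,t4},{t2,t6},{t4,t6},{t2,t4,t6}}
  A345: {{t2},{t1,t2},{t2,t4},{t2,t6},{t2,t4,t6}}
  A1345: {{t2,t4},{t2,t6},{t2,t4,t6}}
C dims 6,8,5,1; δ0: rk 4, SNF 1^4; δ1: rk 4, SNF 1^4; δ2: rk 1, SNF 1^1
Ȟ^0 = (6 − 4) − 0 = 2, so Ȟ^0 ≅ Z^2
Ȟ^1 = (8 − 4) − 4 = 0, so Ȟ^1 ≅ 0
Ȟ^2 = (5 − 1) − 4 = 0, so Ȟ^2 ≅ 0


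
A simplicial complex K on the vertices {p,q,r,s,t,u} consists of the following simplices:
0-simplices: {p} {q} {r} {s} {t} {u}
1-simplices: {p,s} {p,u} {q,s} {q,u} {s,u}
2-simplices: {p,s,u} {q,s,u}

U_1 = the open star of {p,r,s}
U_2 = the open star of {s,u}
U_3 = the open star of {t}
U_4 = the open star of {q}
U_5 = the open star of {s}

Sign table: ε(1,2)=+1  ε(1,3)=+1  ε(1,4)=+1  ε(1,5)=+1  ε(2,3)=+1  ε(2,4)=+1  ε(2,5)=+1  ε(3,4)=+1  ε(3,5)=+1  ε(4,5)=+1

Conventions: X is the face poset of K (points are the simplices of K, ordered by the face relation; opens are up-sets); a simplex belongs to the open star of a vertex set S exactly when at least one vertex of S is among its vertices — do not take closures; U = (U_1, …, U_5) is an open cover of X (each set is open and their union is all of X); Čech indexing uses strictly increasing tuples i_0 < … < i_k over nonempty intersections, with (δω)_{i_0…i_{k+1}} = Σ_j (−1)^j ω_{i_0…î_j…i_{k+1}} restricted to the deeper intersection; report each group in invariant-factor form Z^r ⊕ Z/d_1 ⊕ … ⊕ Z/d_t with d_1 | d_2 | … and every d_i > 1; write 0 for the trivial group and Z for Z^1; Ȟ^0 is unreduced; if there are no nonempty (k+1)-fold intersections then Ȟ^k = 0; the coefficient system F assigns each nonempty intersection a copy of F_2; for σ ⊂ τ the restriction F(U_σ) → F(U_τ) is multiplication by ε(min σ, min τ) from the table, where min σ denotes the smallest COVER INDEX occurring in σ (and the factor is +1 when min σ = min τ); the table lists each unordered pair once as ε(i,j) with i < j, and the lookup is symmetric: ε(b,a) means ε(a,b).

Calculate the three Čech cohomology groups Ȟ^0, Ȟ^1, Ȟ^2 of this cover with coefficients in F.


nonempty intersections:
  U1={{p},{r},{s},{p,s},{p,u},{q,s},{s,u},{p,s,u},{q,s,u}} U2={{s},{u},{p,s},{p,u},{q,s},{q,u},{s,u},{p,s,u},{q,s,u}} U3={{t}} U4={{q},{q,s},{q,u},{q,s,u}} U5={{s},{p,s},{q,s},{s,u},{p,s,u},{q,s,u}}
  U12={{s},{p,s},{p,u},{q,s},{s,u},{p,s,u},{q,s,u}} U14={{q,s},{q,s,u}} U15={{s},{p,s},{q,s},{s,u},{p,s,u},{q,s,u}} U24={{q,s},{q,u},{q,s,u}} U25={{s},{p,s},{q,s},{s,u},{p,s,u},{q,s,u}} U45={{q,s},{q,s,u}}
  U124={{q,s},{q,s,u}} U125={{s},{p,s},{q,s},{s,u},{p,s,u},{q,s,u}} U145={{q,s},{q,s,u}} U245={{q,s},{q,s,u}}
  U1245={{q,s},{q,s,u}}
C dims 5,6,4,1; δ0: rk_F2 3; δ1: rk_F2 3; δ2: rk_F2 1
Ȟ^0: (5−3)−0=2 ⇒ Z/2 ⊕ Z/2
Ȟ^1: (6−3)−3=0 ⇒ 0
Ȟ^2: (4−1)−3=0 ⇒ 0

Ȟ^0 = Z/2 ⊕ Z/2,  Ȟ^1 = 0,  Ȟ^2 = 0


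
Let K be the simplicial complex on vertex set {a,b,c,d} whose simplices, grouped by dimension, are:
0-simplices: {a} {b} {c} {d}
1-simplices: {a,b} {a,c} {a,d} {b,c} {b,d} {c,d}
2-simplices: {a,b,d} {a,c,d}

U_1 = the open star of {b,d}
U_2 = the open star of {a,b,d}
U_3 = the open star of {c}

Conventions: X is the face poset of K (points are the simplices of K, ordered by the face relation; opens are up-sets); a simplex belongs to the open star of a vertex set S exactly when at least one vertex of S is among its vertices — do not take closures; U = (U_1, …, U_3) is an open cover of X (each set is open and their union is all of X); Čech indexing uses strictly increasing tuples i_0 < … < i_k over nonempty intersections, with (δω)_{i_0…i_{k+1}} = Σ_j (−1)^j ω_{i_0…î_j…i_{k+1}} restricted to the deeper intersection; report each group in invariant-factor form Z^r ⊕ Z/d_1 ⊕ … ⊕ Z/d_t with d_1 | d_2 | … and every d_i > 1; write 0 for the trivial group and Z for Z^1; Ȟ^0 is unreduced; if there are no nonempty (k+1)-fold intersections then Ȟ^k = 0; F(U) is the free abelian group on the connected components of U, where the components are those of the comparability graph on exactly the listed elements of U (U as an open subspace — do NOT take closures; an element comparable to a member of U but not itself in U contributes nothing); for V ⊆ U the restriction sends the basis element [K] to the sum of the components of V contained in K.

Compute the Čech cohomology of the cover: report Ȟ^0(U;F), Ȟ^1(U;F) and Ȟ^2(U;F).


nonempty intersections:
  U1={{b},{d},{a,b},{a,d},{b,c},{b,d},{c,d},{a,b,d},{a,c,d}} U2={{a},{b},{d},{a,b},{a,c},{a,d},{b,c},{b,d},{c,d},{a,b,d},{a,c,d}} U3={{c},{a,c},{b,c},{c,d},{a,c,d}}
  U12={{b},{d},{a,b},{a,d},{b,c},{b,d},{c,d},{a,b,d},{a,c,d}} U13={{b,c},{c,d},{a,c,d}} U23={{a,c},{b,c},{c,d},{a,c,d}}
  U123={{b,c},{c,d},{a,c,d}}
components per intersection:
  U1: {{b},{d},{a,b},{a,d},{b,c},{b,d},{c,d},{a,b,d},{a,c,d}}
  U2: {{a},{b},{d},{a,b},{a,c},{a,d},{b,c},{b,d},{c,d},{a,b,d},{a,c,d}}
  U3: {{c},{a,c},{b,c},{c,d},{a,c,d}}
  U12: {{b},{d},{a,b},{a,d},{b,c},{b,d},{c,d},{a,b,d},{a,c,d}}
  U13: {{b,c}} {{c,d},{a,c,d}}
  U23: {{a,c},{c,d},{a,c,d}} {{b,c}}
  U123: {{b,c}} {{c,d},{a,c,d}}
C dims 3,5,2; δ0: rk 2, SNF 1^2; δ1: rk 2, SNF 1^2
Ȟ^0: (3−2)−0=1 ⇒ Z
Ȟ^1: (5−2)−2=1 ⇒ Z
Ȟ^2: (2−0)−2=0 ⇒ 0

Ȟ^0 ≅ Z; Ȟ^1 ≅ Z; Ȟ^2 ≅ 0


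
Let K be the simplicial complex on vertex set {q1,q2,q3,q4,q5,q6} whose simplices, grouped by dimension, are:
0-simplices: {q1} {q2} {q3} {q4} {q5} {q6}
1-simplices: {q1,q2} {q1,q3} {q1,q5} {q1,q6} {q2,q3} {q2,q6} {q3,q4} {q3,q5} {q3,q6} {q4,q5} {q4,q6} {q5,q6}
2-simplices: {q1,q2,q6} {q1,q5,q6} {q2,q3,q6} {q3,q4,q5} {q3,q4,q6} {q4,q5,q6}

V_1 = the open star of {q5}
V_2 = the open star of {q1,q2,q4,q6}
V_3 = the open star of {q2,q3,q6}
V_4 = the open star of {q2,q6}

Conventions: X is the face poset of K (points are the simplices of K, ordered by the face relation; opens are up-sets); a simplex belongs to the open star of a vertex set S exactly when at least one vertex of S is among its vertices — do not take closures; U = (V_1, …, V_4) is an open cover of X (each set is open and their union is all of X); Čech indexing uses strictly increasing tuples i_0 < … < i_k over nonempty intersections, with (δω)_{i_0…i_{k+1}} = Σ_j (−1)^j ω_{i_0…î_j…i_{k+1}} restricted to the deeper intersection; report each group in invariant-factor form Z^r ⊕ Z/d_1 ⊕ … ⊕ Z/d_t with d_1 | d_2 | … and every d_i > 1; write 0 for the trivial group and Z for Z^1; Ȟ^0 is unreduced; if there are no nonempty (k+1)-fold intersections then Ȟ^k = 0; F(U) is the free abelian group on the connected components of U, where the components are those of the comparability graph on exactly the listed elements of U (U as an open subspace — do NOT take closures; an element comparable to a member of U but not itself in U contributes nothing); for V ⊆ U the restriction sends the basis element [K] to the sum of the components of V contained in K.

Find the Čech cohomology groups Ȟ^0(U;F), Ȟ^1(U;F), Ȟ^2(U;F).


Ȟ^0 ≅ Z, Ȟ^1 ≅ Z and Ȟ^2 ≅ 0

intersection data:
  V1={{q5},{q1,q5},{q3,q5},{q4,q5},{q5,q6},{q1,q5,q6},{q3,q4,q5},{q4,q5,q6}} V2={{q1},{q2},{q4},{q6},{q1,q2},{q1,q3},{q1,q5},{q1,q6},{q2,q3},{q2,q6},{q3,q4},{q3,q6},{q4,q5},{q4,q6},{q5,q6},{q1,q2,q6},{q1,q5,q6},{q2,q3,q6},{q3,q4,q5},{q3,q4,q6},{q4,q5,q6}} V3={{q2},{q3},{q6},{q1,q2},{q1,q3},{q1,q6},{q2,q3},{q2,q6},{q3,q4},{q3,q5},{q3,q6},{q4,q6},{q5,q6},{q1,q2,q6},{q1,q5,q6},{q2,q3,q6},{q3,q4,q5},{q3,q4,q6},{q4,q5,q6}} V4={{q2},{q6},{q1,q2},{q1,q6},{q2,q3},{q2,q6},{q3,q6},{q4,q6},{q5,q6},{q1,q2,q6},{q1,q5,q6},{q2,q3,q6},{q3,q4,q6},{q4,q5,q6}}
  V12={{q1,q5},{q4,q5},{q5,q6},{q1,q5,q6},{q3,q4,q5},{q4,q5,q6}} V13={{q3,q5},{q5,q6},{q1,q5,q6},{q3,q4,q5},{q4,q5,q6}} V14={{q5,q6},{q1,q5,q6},{q4,q5,q6}} V23={{q2},{q6},{q1,q2},{q1,q3},{q1,q6},{q2,q3},{q2,q6},{q3,q4},{q3,q6},{q4,q6},{q5,q6},{q1,q2,q6},{q1,q5,q6},{q2,q3,q6},{q3,q4,q5},{q3,q4,q6},{q4,q5,q6}} V24={{q2},{q6},{q1,q2},{q1,q6},{q2,q3},{q2,q6},{q3,q6},{q4,q6},{q5,q6},{q1,q2,q6},{q1,q5,q6},{q2,q3,q6},{q3,q4,q6},{q4,q5,q6}} V34={{q2},{q6},{q1,q2},{q1,q6},{q2,q3},{q2,q6},{q3,q6},{q4,q6},{q5,q6},{q1,q2,q6},{q1,q5,q6},{q2,q3,q6},{q3,q4,q6},{q4,q5,q6}}
  V123={{q5,q6},{q1,q5,q6},{q3,q4,q5},{q4,q5,q6}} V124={{q5,q6},{q1,q5,q6},{q4,q5,q6}} V134={{q5,q6},{q1,q5,q6},{q4,q5,q6}} V234={{q2},{q6},{q1,q2},{q1,q6},{q2,q3},{q2,q6},{q3,q6},{q4,q6},{q5,q6},{q1,q2,q6},{q1,q5,q6},{q2,q3,q6},{q3,q4,q6},{q4,q5,q6}}
  V1234={{q5,q6},{q1,q5,q6},{q4,q5,q6}}
components per intersection:
  V1: {{q5},{q1,q5},{q3,q5},{q4,q5},{q5,q6},{q1,q5,q6},{q3,q4,q5},{q4,q5,q6}}
  V2: {{q1},{q2},{q4},{q6},{q1,q2},{q1,q3},{q1,q5},{q1,q6},{q2,q3},{q2,q6},{q3,q4},{q3,q6},{q4,q5},{q4,q6},{q5,q6},{q1,q2,q6},{q1,q5,q6},{q2,q3,q6},{q3,q4,q5},{q3,q4,q6},{q4,q5,q6}}
  V3: {{q2},{q3},{q6},{q1,q2},{q1,q3},{q1,q6},{q2,q3},{q2,q6},{q3,q4},{q3,q5},{q3,q6},{q4,q6},{q5,q6},{q1,q2,q6},{q1,q5,q6},{q2,q3,q6},{q3,q4,q5},{q3,q4,q6},{q4,q5,q6}}
  V4: {{q2},{q6},{q1,q2},{q1,q6},{q2,q3},{q2,q6},{q3,q6},{q4,q6},{q5,q6},{q1,q2,q6},{q1,q5,q6},{q2,q3,q6},{q3,q4,q6},{q4,q5,q6}}
  V12: {{q1,q5},{q4,q5},{q5,q6},{q1,q5,q6},{q3,q4,q5},{q4,q5,q6}}
  V13: {{q3,q5},{q3,q4,q5}} {{q5,q6},{q1,q5,q6},{q4,q5,q6}}
  V14: {{q5,q6},{q1,q5,q6},{q4,q5,q6}}
  V23: {{q2},{q6},{q1,q2},{q1,q6},{q2,q3},{q2,q6},{q3,q4},{q3,q6},{q4,q6},{q5,q6},{q1,q2,q6},{q1,q5,q6},{q2,q3,q6},{q3,q4,q5},{q3,q4,q6},{q4,q5,q6}} {{q1,q3}}
  V24: {{q2},{q6},{q1,q2},{q1,q6},{q2,q3},{q2,q6},{q3,q6},{q4,q6},{q5,q6},{q1,q2,q6},{q1,q5,q6},{q2,q3,q6},{q3,q4,q6},{q4,q5,q6}}
  V34: {{q2},{q6},{q1,q2},{q1,q6},{q2,q3},{q2,q6},{q3,q6},{q4,q6},{q5,q6},{q1,q2,q6},{q1,q5,q6},{q2,q3,q6},{q3,q4,q6},{q4,q5,q6}}
  V123: {{q5,q6},{q1,q5,q6},{q4,q5,q6}} {{q3,q4,q5}}
  V124: {{q5,q6},{q1,q5,q6},{q4,q5,q6}}
  V134: {{q5,q6},{q1,q5,q6},{q4,q5,q6}}
  V234: {{q2},{q6},{q1,q2},{q1,q6},{q2,q3},{q2,q6},{q3,q6},{q4,q6},{q5,q6},{q1,q2,q6},{q1,q5,q6},{q2,q3,q6},{q3,q4,q6},{q4,q5,q6}}
  V1234: {{q5,q6},{q1,q5,q6},{q4,q5,q6}}
C dims 4,8,5,1; δ0: rk 3, SNF 1^3; δ1: rk 4, SNF 1^4; δ2: rk 1, SNF 1^1
Ȟ^0 = (4 − 3) − 0 = 1, so Ȟ^0 ≅ Z
Ȟ^1 = (8 − 4) − 3 = 1, so Ȟ^1 ≅ Z
Ȟ^2 = (5 − 1) − 4 = 0, so Ȟ^2 ≅ 0


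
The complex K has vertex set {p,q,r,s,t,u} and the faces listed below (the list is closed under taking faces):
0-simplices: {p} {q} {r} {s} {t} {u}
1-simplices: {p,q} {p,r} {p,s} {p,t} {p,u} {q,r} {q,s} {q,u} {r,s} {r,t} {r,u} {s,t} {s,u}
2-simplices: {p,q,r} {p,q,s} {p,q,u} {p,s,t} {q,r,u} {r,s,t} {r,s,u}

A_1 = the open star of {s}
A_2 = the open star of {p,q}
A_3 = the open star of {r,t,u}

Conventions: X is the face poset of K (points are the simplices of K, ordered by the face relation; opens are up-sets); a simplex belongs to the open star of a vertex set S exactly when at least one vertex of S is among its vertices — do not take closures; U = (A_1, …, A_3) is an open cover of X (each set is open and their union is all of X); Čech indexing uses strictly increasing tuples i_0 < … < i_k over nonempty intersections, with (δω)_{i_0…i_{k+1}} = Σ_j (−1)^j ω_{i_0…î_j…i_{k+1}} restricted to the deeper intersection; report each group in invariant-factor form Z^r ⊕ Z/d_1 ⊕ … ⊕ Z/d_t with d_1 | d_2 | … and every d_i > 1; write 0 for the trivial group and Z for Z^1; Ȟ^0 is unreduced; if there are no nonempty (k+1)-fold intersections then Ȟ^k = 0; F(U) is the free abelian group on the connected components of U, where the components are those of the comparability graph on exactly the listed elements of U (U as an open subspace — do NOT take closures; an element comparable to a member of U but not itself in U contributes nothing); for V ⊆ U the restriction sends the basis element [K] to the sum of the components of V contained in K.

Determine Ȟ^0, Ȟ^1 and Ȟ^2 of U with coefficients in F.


Ȟ^0(U;F) ≅ Z, Ȟ^1(U;F) ≅ Z and Ȟ^2(U;F) ≅ 0

cover nerve:
  A1={{s},{p,s},{q,s},{r,s},{s,t},{s,u},{p,q,s},{p,s,t},{r,s,t},{r,s,u}} A2={{p},{q},{p,q},{p,r},{p,s},{p,t},{p,u},{q,r},{q,s},{q,u},{p,q,r},{p,q,s},{p,q,u},{p,s,t},{q,r,u}} A3={{r},{t},{u},{p,r},{p,t},{p,u},{q,r},{q,u},{r,s},{r,t},{r,u},{s,t},{s,u},{p,q,r},{p,q,u},{p,s,t},{q,r,u},{r,s,t},{r,s,u}}
  A12={{p,s},{q,s},{p,q,s},{p,s,t}} A13={{r,s},{s,t},{s,u},{p,s,t},{r,s,t},{r,s,u}} A23={{p,r},{p,t},{p,u},{q,r},{q,u},{p,q,r},{p,q,u},{p,s,t},{q,r,u}}
  A123={{p,s,t}}
components per intersection:
  A1: {{s},{p,s},{q,s},{r,s},{s,t},{s,u},{p,q,s},{p,s,t},{r,s,t},{r,s,u}}
  A2: {{p},{q},{p,q},{p,r},{p,s},{p,t},{p,u},{q,r},{q,s},{q,u},{p,q,r},{p,q,s},{p,q,u},{p,s,t},{q,r,u}}
  A3: {{r},{t},{u},{p,r},{p,t},{p,u},{q,r},{q,u},{r,s},{r,t},{r,u},{s,t},{s,u},{p,q,r},{p,q,u},{p,s,t},{q,r,u},{r,s,t},{r,s,u}}
  A12: {{p,s},{q,s},{p,q,s},{p,s,t}}
  A13: {{r,s},{s,t},{s,u},{p,s,t},{r,s,t},{r,s,u}}
  A23: {{p,r},{p,u},{q,r},{q,u},{p,q,r},{p,q,u},{q,r,u}} {{p,t},{p,s,t}}
  A123: {{p,s,t}}
C dims 3,4,1; δ0: rk 2, SNF 1^2; δ1: rk 1, SNF 1^1
Ȟ^0: (3−2)−0=1 ⇒ Z
Ȟ^1: (4−1)−2=1 ⇒ Z
Ȟ^2: (1−0)−1=0 ⇒ 0


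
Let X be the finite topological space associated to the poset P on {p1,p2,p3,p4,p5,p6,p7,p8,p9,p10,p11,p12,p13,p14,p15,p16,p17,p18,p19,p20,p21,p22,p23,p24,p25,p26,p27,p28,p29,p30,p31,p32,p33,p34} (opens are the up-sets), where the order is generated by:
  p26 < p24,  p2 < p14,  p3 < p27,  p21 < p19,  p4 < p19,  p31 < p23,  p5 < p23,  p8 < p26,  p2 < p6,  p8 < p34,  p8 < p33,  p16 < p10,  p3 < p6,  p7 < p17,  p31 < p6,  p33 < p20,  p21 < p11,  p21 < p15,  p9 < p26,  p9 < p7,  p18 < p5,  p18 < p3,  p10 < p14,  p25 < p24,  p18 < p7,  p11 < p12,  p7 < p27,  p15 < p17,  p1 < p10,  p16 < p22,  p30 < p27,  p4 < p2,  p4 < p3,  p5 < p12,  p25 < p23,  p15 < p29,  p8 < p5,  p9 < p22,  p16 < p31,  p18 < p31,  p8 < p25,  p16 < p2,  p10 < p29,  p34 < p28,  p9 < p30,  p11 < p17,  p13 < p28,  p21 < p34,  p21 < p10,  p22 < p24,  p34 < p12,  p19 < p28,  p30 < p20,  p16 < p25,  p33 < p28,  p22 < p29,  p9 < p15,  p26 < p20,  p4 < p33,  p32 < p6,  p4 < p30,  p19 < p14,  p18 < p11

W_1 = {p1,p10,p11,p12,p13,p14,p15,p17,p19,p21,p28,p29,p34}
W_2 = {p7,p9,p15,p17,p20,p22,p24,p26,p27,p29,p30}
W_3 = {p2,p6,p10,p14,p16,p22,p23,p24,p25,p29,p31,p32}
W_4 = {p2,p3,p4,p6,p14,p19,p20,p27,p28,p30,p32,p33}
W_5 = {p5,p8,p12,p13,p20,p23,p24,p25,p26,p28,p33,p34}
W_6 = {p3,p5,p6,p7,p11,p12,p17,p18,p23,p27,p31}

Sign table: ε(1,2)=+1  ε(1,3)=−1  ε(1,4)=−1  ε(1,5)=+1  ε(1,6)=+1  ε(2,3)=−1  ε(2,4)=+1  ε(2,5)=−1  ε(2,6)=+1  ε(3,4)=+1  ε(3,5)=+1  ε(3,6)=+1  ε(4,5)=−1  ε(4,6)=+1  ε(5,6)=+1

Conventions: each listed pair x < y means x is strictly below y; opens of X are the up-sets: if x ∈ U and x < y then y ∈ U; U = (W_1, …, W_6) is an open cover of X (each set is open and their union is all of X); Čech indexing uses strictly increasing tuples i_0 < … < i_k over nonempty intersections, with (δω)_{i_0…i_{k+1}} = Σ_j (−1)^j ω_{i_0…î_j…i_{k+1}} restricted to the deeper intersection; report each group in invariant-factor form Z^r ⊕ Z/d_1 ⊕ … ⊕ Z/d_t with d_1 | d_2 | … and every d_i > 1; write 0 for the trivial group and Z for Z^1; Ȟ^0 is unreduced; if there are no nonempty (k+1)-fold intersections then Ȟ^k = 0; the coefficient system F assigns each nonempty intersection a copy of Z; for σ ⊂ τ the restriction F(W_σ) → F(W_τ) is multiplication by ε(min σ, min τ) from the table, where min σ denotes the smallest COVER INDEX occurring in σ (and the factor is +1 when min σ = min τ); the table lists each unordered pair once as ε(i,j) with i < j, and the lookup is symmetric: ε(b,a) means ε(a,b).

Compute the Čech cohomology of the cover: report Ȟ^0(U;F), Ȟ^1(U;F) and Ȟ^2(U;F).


nerve simplices:
  W12={p15,p17,p29} W13={p10,p14,p29} W14={p14,p19,p28} W15={p12,p13,p28,p34} W16={p11,p12,p17} W23={p22,p24,p29} W24={p20,p27,p30} W25={p20,p24,p26} W26={p7,p17,p27} W34={p2,p6,p14,p32} W35={p23,p24,p25} W36={p6,p23,p31} W45={p20,p28,p33} W46={p3,p6,p27} W56={p5,p12,p23}
  W123={p29} W126={p17} W134={p14} W145={p28} W156={p12} W235={p24} W245={p20} W246={p27} W346={p6} W356={p23}
C dims 6,15,10; δ0: rk 6, SNF 1^5·2; δ1: rk 9, SNF 1^9
degree 0: 6−6−0 = 0 → Ȟ^0 ≅ 0
degree 1: 15−9−6 = 0 plus torsion [2] → Ȟ^1 ≅ Z/2
degree 2: 10−0−9 = 1 → Ȟ^2 ≅ Z

Ȟ^0 = 0, Ȟ^1 = Z/2, Ȟ^2 = Z


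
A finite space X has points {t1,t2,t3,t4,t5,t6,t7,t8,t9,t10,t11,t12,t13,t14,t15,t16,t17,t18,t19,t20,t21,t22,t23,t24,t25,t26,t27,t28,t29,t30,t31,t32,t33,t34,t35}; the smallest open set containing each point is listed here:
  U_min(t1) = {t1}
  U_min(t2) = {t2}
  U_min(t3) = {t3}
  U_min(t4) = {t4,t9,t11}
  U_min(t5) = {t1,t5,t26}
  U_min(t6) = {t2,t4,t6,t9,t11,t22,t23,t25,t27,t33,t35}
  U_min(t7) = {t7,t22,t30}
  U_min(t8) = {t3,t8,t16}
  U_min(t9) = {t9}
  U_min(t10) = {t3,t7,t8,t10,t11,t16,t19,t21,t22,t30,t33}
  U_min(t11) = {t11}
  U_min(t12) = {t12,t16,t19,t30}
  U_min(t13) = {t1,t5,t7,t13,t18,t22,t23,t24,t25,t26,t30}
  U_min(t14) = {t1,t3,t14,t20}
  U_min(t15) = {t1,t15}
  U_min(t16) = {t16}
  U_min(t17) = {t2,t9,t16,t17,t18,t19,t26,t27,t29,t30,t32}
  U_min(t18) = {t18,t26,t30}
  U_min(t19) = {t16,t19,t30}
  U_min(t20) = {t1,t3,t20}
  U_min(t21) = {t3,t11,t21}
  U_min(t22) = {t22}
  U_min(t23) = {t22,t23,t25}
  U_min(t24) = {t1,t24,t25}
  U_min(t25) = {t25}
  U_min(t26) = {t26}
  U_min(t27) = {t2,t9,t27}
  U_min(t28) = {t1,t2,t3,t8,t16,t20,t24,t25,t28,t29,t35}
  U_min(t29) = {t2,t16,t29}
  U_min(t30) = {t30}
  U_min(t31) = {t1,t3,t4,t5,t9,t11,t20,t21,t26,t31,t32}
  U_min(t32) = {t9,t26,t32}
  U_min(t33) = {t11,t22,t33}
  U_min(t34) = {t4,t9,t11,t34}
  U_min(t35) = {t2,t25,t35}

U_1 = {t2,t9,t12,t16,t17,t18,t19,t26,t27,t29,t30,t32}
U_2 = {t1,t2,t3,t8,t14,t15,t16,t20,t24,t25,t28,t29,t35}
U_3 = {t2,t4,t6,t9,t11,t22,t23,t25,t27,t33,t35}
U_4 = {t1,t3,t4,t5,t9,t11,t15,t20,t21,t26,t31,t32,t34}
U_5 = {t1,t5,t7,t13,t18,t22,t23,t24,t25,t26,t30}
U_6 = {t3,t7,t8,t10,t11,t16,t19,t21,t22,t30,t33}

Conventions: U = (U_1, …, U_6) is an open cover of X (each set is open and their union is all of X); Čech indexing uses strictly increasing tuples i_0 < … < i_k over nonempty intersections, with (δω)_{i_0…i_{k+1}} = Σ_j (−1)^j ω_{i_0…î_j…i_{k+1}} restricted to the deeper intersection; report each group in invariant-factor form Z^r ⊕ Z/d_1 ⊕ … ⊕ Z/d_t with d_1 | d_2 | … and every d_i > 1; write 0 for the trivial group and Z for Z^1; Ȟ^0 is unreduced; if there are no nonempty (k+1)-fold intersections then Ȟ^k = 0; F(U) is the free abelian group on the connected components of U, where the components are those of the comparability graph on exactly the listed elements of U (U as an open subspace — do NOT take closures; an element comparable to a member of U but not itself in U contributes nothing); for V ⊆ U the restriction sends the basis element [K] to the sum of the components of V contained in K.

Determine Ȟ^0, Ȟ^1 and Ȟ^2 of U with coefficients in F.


Ȟ^0 ≅ Z,  Ȟ^1 ≅ 0,  Ȟ^2 ≅ Z/2

nerve of the cover:
  U12={t2,t16,t29} U13={t2,t9,t27} U14={t9,t26,t32} U15={t18,t26,t30} U16={t16,t19,t30} U23={t2,t25,t35} U24={t1,t3,t15,t20} U25={t1,t24,t25} U26={t3,t8,t16} U34={t4,t9,t11} U35={t22,t23,t25} U36={t11,t22,t33} U45={t1,t5,t26} U46={t3,t11,t21} U56={t7,t22,t30}
  U123={t2} U126={t16} U134={t9} U145={t26} U156={t30} U235={t25} U245={t1} U246={t3} U346={t11} U356={t22}
components per intersection:
  U1: {t2,t9,t12,t16,t17,t18,t19,t26,t27,t29,t30,t32}
  U2: {t1,t2,t3,t8,t14,t15,t16,t20,t24,t25,t28,t29,t35}
  U3: {t2,t4,t6,t9,t11,t22,t23,t25,t27,t33,t35}
  U4: {t1,t3,t4,t5,t9,t11,t15,t20,t21,t26,t31,t32,t34}
  U5: {t1,t5,t7,t13,t18,t22,t23,t24,t25,t26,t30}
  U6: {t3,t7,t8,t10,t11,t16,t19,t21,t22,t30,t33}
  U12: {t2,t16,t29}
  U13: {t2,t9,t27}
  U14: {t9,t26,t32}
  U15: {t18,t26,t30}
  U16: {t16,t19,t30}
  U23: {t2,t25,t35}
  U24: {t1,t3,t15,t20}
  U25: {t1,t24,t25}
  U26: {t3,t8,t16}
  U34: {t4,t9,t11}
  U35: {t22,t23,t25}
  U36: {t11,t22,t33}
  U45: {t1,t5,t26}
  U46: {t3,t11,t21}
  U56: {t7,t22,t30}
  U123: {t2}
  U126: {t16}
  U134: {t9}
  U145: {t26}
  U156: {t30}
  U235: {t25}
  U245: {t1}
  U246: {t3}
  U346: {t11}
  U356: {t22}
C dims 6,15,10; δ0: rk 5, SNF 1^5; δ1: rk 10, SNF 1^9·2
Ȟ^0 = (6 − 5) − 0 = 1, so Ȟ^0 ≅ Z
Ȟ^1 = (15 − 10) − 5 = 0, so Ȟ^1 ≅ 0
Ȟ^2 = (10 − 0) − 10 = 0 plus torsion [2], so Ȟ^2 ≅ Z/2


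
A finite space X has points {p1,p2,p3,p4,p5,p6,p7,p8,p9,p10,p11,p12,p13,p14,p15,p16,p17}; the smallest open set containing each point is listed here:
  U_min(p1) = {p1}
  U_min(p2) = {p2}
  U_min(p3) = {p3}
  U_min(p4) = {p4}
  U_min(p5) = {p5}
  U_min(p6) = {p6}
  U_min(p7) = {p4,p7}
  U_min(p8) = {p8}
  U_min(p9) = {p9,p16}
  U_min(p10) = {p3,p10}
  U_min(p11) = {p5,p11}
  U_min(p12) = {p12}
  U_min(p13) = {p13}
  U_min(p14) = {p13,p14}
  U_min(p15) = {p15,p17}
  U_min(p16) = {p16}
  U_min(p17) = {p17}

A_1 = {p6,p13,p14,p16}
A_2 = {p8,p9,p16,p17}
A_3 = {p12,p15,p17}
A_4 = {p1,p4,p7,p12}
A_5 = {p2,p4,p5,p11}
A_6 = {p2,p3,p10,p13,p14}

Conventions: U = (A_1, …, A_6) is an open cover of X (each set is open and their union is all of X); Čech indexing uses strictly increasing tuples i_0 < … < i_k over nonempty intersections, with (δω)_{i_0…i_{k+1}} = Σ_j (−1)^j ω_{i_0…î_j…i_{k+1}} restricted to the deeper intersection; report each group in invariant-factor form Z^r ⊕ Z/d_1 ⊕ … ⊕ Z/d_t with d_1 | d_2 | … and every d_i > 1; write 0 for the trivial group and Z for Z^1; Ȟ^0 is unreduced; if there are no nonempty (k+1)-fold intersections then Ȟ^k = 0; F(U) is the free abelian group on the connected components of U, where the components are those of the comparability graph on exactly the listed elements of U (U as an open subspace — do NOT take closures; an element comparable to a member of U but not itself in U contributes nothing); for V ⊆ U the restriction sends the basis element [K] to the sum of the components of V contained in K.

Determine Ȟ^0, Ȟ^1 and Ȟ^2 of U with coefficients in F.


nerve simplices:
  A12={p16} A16={p13,p14} A23={p17} A34={p12} A45={p4} A56={p2}
components per intersection:
  A1: {p6} {p13,p14} {p16}
  A2: {p8} {p9,p16} {p17}
  A3: {p12} {p15,p17}
  A4: {p1} {p4,p7} {p12}
  A5: {p2} {p4} {p5,p11}
  A6: {p2} {p3,p10} {p13,p14}
  A12: {p16}
  A16: {p13,p14}
  A23: {p17}
  A34: {p12}
  A45: {p4}
  A56: {p2}
C dims 17,6; δ0: rk 6, SNF 1^6
degree 0: 17−6−0 = 11 → Ȟ^0 ≅ Z^11
degree 1: 6−0−6 = 0 → Ȟ^1 ≅ 0
degree 2: 0−0−0 = 0 → Ȟ^2 ≅ 0

Ȟ^0 ≅ Z^11,  Ȟ^1 ≅ 0,  Ȟ^2 ≅ 0


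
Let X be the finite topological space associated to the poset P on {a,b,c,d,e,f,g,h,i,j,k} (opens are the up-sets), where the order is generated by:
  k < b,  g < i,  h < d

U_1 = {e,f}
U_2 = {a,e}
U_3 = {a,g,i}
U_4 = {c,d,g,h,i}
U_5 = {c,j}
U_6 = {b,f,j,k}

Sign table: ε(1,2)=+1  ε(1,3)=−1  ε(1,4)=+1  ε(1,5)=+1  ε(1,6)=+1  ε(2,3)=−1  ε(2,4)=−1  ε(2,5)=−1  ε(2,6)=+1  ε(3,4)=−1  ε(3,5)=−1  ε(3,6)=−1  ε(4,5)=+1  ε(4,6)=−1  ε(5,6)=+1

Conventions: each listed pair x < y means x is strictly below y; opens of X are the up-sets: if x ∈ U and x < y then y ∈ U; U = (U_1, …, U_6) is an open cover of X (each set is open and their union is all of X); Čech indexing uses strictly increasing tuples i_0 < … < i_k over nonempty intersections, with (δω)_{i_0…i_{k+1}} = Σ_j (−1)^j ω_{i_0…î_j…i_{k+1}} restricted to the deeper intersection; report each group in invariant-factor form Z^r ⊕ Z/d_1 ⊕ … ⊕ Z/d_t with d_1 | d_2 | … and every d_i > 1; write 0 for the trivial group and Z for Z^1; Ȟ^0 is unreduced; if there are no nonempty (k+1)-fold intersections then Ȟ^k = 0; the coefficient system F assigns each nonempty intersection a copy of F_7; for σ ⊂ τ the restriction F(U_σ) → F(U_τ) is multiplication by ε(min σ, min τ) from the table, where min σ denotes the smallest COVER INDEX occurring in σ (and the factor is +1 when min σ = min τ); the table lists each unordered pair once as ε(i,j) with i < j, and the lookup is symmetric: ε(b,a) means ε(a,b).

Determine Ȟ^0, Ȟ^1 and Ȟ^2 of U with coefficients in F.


Ȟ^0 ≅ Z/7, Ȟ^1 ≅ Z/7 and Ȟ^2 ≅ 0

nerve simplices:
  U12={e} U16={f} U23={a} U34={g,i} U45={c} U56={j}
C dims 6,6; δ0: rk_F7 5
degree 0: 6−5−0 = 1 → Ȟ^0 ≅ Z/7
degree 1: 6−0−5 = 1 → Ȟ^1 ≅ Z/7
degree 2: 0−0−0 = 0 → Ȟ^2 ≅ 0


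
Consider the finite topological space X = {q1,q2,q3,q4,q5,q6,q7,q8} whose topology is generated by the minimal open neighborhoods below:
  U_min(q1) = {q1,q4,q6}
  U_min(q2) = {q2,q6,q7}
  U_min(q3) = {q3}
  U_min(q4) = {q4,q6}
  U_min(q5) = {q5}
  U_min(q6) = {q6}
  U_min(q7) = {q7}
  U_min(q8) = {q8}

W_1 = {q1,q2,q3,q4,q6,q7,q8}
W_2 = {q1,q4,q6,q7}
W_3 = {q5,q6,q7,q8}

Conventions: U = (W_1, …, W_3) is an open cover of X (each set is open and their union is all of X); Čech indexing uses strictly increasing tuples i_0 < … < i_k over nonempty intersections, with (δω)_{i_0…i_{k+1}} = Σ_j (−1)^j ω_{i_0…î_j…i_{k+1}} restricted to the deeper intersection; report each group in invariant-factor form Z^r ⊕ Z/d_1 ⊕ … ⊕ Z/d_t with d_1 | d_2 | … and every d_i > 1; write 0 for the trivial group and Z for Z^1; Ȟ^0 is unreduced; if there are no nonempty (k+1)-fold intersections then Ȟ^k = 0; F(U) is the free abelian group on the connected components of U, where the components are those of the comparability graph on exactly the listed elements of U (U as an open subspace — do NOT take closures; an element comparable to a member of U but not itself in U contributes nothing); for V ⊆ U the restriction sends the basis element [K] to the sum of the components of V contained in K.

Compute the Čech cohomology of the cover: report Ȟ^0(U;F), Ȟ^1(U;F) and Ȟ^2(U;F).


cover nerve:
  W12={q1,q4,q6,q7} W13={q6,q7,q8} W23={q6,q7}
  W123={q6,q7}
components per intersection:
  W1: {q1,q2,q4,q6,q7} {q3} {q8}
  W2: {q1,q4,q6} {q7}
  W3: {q5} {q6} {q7} {q8}
  W12: {q1,q4,q6} {q7}
  W13: {q6} {q7} {q8}
  W23: {q6} {q7}
  W123: {q6} {q7}
C dims 9,7,2; δ0: rk 5, SNF 1^5; δ1: rk 2, SNF 1^2
Ȟ^0: (9−5)−0=4 ⇒ Z^4
Ȟ^1: (7−2)−5=0 ⇒ 0
Ȟ^2: (2−0)−2=0 ⇒ 0

Ȟ^0(U;F) ≅ Z^4; Ȟ^1(U;F) ≅ 0; Ȟ^2(U;F) ≅ 0


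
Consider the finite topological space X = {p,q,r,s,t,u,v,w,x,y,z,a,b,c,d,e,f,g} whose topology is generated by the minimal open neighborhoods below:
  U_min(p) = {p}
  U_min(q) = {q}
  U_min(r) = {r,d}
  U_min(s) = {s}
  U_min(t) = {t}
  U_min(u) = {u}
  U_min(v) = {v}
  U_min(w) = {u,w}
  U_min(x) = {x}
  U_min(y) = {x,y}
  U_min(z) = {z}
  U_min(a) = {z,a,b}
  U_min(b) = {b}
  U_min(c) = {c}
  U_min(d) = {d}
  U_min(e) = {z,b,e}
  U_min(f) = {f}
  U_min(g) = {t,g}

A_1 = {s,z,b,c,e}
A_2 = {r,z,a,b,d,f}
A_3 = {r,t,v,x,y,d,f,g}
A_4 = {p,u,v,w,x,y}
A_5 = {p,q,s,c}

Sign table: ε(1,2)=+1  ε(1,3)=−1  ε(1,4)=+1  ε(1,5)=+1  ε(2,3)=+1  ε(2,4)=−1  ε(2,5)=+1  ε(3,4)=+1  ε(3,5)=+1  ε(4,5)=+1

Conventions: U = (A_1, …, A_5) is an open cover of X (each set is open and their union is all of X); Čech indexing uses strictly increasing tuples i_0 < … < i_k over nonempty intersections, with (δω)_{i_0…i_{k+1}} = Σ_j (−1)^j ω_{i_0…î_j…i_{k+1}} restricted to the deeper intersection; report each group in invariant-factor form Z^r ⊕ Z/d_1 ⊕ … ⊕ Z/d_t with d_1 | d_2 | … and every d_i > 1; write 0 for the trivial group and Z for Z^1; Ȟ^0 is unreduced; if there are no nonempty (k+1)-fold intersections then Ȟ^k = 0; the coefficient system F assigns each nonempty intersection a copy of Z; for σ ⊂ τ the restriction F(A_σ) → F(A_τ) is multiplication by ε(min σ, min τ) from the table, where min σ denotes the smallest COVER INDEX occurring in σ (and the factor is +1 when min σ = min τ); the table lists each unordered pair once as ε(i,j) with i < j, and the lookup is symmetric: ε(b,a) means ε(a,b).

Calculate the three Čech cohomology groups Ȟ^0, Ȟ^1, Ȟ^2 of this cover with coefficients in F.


Ȟ^0 = Z; Ȟ^1 = Z; Ȟ^2 = 0

nerve of the cover:
  A12={z,b} A15={s,c} A23={r,d,f} A34={v,x,y} A45={p}
C dims 5,5; δ0: rk 4, SNF 1^4
Ȟ^0 = (5 − 4) − 0 = 1, so Ȟ^0 ≅ Z
Ȟ^1 = (5 − 0) − 4 = 1, so Ȟ^1 ≅ Z
Ȟ^2 = (0 − 0) − 0 = 0, so Ȟ^2 ≅ 0


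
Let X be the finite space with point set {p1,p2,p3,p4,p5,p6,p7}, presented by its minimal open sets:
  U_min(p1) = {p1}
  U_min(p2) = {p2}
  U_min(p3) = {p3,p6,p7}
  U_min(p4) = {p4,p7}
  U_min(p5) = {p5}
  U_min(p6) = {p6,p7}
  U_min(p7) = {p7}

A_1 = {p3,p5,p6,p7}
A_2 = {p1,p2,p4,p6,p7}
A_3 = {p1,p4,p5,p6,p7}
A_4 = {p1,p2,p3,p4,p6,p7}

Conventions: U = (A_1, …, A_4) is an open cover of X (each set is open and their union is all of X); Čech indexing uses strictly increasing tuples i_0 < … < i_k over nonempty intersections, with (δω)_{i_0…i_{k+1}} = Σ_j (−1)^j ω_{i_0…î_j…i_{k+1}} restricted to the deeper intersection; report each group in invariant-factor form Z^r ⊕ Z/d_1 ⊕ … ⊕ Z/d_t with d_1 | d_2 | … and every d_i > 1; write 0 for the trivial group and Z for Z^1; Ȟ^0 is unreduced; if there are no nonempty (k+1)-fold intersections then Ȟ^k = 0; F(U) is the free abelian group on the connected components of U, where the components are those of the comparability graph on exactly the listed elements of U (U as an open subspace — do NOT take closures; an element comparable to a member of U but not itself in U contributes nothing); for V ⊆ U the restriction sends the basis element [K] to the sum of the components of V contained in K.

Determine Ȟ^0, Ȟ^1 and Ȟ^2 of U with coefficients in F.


Ȟ^0 = Z^4,  Ȟ^1 = 0,  Ȟ^2 = 0

nonempty overlaps:
  A12={p6,p7} A13={p5,p6,p7} A14={p3,p6,p7} A23={p1,p4,p6,p7} A24={p1,p2,p4,p6,p7} A34={p1,p4,p6,p7}
  A123={p6,p7} A124={p6,p7} A134={p6,p7} A234={p1,p4,p6,p7}
  A1234={p6,p7}
components per intersection:
  A1: {p3,p6,p7} {p5}
  A2: {p1} {p2} {p4,p6,p7}
  A3: {p1} {p4,p6,p7} {p5}
  A4: {p1} {p2} {p3,p4,p6,p7}
  A12: {p6,p7}
  A13: {p5} {p6,p7}
  A14: {p3,p6,p7}
  A23: {p1} {p4,p6,p7}
  A24: {p1} {p2} {p4,p6,p7}
  A34: {p1} {p4,p6,p7}
  A123: {p6,p7}
  A124: {p6,p7}
  A134: {p6,p7}
  A234: {p1} {p4,p6,p7}
  A1234: {p6,p7}
C dims 11,11,5,1; δ0: rk 7, SNF 1^7; δ1: rk 4, SNF 1^4; δ2: rk 1, SNF 1^1
degree 0: 11−7−0 = 4 → Ȟ^0 ≅ Z^4
degree 1: 11−4−7 = 0 → Ȟ^1 ≅ 0
degree 2: 5−1−4 = 0 → Ȟ^2 ≅ 0


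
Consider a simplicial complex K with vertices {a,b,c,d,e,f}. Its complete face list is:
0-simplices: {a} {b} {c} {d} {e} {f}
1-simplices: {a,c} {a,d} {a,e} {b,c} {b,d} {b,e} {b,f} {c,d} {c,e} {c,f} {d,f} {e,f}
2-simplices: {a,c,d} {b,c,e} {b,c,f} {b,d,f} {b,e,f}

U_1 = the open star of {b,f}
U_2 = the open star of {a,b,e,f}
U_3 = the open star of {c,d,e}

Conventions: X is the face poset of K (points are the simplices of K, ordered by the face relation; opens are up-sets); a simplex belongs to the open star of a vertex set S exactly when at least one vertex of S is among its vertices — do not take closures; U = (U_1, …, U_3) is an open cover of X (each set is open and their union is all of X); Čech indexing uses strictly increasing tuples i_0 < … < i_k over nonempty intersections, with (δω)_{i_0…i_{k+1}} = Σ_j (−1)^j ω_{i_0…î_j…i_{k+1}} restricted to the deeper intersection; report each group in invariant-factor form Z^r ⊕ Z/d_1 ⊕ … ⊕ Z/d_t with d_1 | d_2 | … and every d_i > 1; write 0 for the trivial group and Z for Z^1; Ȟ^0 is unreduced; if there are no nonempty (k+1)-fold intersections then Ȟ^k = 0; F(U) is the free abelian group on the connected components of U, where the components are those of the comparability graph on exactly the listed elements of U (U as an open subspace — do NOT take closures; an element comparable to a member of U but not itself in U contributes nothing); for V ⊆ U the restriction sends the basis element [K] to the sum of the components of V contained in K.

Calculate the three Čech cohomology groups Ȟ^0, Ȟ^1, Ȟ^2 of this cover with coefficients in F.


nonempty intersections:
  U1={{b},{f},{b,c},{b,d},{b,e},{b,f},{c,f},{d,f},{e,f},{b,c,e},{b,c,f},{b,d,f},{b,e,f}} U2={{a},{b},{e},{f},{a,c},{a,d},{a,e},{b,c},{b,d},{b,e},{b,f},{c,e},{c,f},{d,f},{e,f},{a,c,d},{b,c,e},{b,c,f},{b,d,f},{b,e,f}} U3={{c},{d},{e},{a,c},{a,d},{a,e},{b,c},{b,d},{b,e},{c,d},{c,e},{c,f},{d,f},{e,f},{a,c,d},{b,c,e},{b,c,f},{b,d,f},{b,e,f}}
  U12={{b},{f},{b,c},{b,d},{b,e},{b,f},{c,f},{d,f},{e,f},{b,c,e},{b,c,f},{b,d,f},{b,e,f}} U13={{b,c},{b,d},{b,e},{c,f},{d,f},{e,f},{b,c,e},{b,c,f},{b,d,f},{b,e,f}} U23={{e},{a,c},{a,d},{a,e},{b,c},{b,d},{b,e},{c,e},{c,f},{d,f},{e,f},{a,c,d},{b,c,e},{b,c,f},{b,d,f},{b,e,f}}
  U123={{b,c},{b,d},{b,e},{c,f},{d,f},{e,f},{b,c,e},{b,c,f},{b,d,f},{b,e,f}}
components per intersection:
  U1: {{b},{f},{b,c},{b,d},{b,e},{b,f},{c,f},{d,f},{e,f},{b,c,e},{b,c,f},{b,d,f},{b,e,f}}
  U2: {{a},{b},{e},{f},{a,c},{a,d},{a,e},{b,c},{b,d},{b,e},{b,f},{c,e},{c,f},{d,f},{e,f},{a,c,d},{b,c,e},{b,c,f},{b,d,f},{b,e,f}}
  U3: {{c},{d},{e},{a,c},{a,d},{a,e},{b,c},{b,d},{b,e},{c,d},{c,e},{c,f},{d,f},{e,f},{a,c,d},{b,c,e},{b,c,f},{b,d,f},{b,e,f}}
  U12: {{b},{f},{b,c},{b,d},{b,e},{b,f},{c,f},{d,f},{e,f},{b,c,e},{b,c,f},{b,d,f},{b,e,f}}
  U13: {{b,c},{b,e},{c,f},{e,f},{b,c,e},{b,c,f},{b,e,f}} {{b,d},{d,f},{b,d,f}}
  U23: {{e},{a,e},{b,c},{b,e},{c,e},{c,f},{e,f},{b,c,e},{b,c,f},{b,e,f}} {{a,c},{a,d},{a,c,d}} {{b,d},{d,f},{b,d,f}}
  U123: {{b,c},{b,e},{c,f},{e,f},{b,c,e},{b,c,f},{b,e,f}} {{b,d},{d,f},{b,d,f}}
C dims 3,6,2; δ0: rk 2, SNF 1^2; δ1: rk 2, SNF 1^2
Ȟ^0: (3−2)−0=1 ⇒ Z
Ȟ^1: (6−2)−2=2 ⇒ Z^2
Ȟ^2: (2−0)−2=0 ⇒ 0

Ȟ^0 = Z, Ȟ^1 = Z^2 and Ȟ^2 = 0
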